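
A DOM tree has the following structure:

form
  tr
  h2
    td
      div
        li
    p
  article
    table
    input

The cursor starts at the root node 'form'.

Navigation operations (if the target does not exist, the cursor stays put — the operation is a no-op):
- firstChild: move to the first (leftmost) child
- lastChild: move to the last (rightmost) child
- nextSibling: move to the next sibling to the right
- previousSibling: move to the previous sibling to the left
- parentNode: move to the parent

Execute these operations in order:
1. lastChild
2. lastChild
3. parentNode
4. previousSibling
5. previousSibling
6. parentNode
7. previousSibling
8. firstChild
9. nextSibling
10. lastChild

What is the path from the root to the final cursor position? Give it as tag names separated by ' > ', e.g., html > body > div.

Answer: form > h2 > p

Derivation:
After 1 (lastChild): article
After 2 (lastChild): input
After 3 (parentNode): article
After 4 (previousSibling): h2
After 5 (previousSibling): tr
After 6 (parentNode): form
After 7 (previousSibling): form (no-op, stayed)
After 8 (firstChild): tr
After 9 (nextSibling): h2
After 10 (lastChild): p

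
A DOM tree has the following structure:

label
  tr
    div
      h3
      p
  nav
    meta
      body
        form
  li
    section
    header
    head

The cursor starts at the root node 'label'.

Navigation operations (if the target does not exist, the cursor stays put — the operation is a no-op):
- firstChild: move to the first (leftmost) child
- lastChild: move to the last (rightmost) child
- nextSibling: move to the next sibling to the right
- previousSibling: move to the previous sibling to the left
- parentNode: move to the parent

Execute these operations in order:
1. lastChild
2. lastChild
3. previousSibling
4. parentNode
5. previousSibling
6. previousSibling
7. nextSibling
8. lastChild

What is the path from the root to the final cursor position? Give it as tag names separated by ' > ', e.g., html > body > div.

Answer: label > nav > meta

Derivation:
After 1 (lastChild): li
After 2 (lastChild): head
After 3 (previousSibling): header
After 4 (parentNode): li
After 5 (previousSibling): nav
After 6 (previousSibling): tr
After 7 (nextSibling): nav
After 8 (lastChild): meta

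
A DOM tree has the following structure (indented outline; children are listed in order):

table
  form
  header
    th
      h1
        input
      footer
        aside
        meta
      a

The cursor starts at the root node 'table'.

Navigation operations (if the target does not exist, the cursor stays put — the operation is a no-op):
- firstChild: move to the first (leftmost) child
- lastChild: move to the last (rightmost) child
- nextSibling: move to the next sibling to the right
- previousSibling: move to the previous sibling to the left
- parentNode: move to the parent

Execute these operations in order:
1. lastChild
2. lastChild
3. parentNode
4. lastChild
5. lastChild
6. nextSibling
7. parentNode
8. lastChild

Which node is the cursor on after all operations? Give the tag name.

Answer: a

Derivation:
After 1 (lastChild): header
After 2 (lastChild): th
After 3 (parentNode): header
After 4 (lastChild): th
After 5 (lastChild): a
After 6 (nextSibling): a (no-op, stayed)
After 7 (parentNode): th
After 8 (lastChild): a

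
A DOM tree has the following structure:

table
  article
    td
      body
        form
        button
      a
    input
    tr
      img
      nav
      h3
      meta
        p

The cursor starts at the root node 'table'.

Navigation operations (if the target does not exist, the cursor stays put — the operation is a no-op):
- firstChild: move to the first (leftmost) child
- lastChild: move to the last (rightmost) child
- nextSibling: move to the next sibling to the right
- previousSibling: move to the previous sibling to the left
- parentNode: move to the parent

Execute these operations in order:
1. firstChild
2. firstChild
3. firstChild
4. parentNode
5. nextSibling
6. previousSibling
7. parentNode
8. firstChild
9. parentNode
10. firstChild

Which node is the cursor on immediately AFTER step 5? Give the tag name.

After 1 (firstChild): article
After 2 (firstChild): td
After 3 (firstChild): body
After 4 (parentNode): td
After 5 (nextSibling): input

Answer: input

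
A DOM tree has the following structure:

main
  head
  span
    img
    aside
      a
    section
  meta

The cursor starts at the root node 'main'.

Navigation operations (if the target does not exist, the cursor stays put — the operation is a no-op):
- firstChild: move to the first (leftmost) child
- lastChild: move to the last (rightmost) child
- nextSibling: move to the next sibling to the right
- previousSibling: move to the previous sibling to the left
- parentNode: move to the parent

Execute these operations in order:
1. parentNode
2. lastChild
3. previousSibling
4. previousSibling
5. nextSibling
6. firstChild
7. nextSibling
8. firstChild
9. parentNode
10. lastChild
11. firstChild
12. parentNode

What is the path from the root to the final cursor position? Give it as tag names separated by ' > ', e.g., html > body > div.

Answer: main > span > aside

Derivation:
After 1 (parentNode): main (no-op, stayed)
After 2 (lastChild): meta
After 3 (previousSibling): span
After 4 (previousSibling): head
After 5 (nextSibling): span
After 6 (firstChild): img
After 7 (nextSibling): aside
After 8 (firstChild): a
After 9 (parentNode): aside
After 10 (lastChild): a
After 11 (firstChild): a (no-op, stayed)
After 12 (parentNode): aside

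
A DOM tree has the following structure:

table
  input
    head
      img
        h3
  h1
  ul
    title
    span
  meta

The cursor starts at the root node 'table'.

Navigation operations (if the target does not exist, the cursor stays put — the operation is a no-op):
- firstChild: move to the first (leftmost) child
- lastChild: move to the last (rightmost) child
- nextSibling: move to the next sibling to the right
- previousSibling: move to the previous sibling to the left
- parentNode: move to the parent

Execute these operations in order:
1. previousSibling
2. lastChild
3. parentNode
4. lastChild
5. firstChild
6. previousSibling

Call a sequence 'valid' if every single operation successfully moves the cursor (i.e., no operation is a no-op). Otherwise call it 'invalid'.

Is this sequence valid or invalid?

After 1 (previousSibling): table (no-op, stayed)
After 2 (lastChild): meta
After 3 (parentNode): table
After 4 (lastChild): meta
After 5 (firstChild): meta (no-op, stayed)
After 6 (previousSibling): ul

Answer: invalid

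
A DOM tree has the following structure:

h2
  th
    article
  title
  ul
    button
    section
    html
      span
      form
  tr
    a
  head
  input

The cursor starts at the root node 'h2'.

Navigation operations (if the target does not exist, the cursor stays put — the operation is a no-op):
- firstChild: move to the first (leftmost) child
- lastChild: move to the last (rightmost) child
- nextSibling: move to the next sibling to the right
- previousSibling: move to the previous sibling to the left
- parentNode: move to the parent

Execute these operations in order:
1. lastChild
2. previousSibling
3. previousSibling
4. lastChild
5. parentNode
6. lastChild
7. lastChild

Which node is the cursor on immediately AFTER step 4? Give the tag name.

After 1 (lastChild): input
After 2 (previousSibling): head
After 3 (previousSibling): tr
After 4 (lastChild): a

Answer: a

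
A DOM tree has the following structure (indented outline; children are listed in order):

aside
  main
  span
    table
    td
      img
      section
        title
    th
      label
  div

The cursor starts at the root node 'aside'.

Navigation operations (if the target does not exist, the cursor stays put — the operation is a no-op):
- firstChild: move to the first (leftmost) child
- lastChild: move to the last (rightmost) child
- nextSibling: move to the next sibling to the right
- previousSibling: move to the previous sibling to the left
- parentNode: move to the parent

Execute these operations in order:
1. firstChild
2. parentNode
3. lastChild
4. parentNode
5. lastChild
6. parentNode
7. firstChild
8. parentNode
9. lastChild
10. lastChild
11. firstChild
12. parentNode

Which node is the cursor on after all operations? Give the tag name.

After 1 (firstChild): main
After 2 (parentNode): aside
After 3 (lastChild): div
After 4 (parentNode): aside
After 5 (lastChild): div
After 6 (parentNode): aside
After 7 (firstChild): main
After 8 (parentNode): aside
After 9 (lastChild): div
After 10 (lastChild): div (no-op, stayed)
After 11 (firstChild): div (no-op, stayed)
After 12 (parentNode): aside

Answer: aside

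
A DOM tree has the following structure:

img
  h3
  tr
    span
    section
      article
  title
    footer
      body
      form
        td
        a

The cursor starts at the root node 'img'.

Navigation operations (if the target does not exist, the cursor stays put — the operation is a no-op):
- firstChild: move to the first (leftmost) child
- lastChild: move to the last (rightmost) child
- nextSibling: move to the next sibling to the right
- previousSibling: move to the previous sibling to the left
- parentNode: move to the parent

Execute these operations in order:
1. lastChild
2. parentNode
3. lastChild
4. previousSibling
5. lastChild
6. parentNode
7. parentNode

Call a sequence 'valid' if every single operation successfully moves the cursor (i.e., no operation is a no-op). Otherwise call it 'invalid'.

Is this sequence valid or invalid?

Answer: valid

Derivation:
After 1 (lastChild): title
After 2 (parentNode): img
After 3 (lastChild): title
After 4 (previousSibling): tr
After 5 (lastChild): section
After 6 (parentNode): tr
After 7 (parentNode): img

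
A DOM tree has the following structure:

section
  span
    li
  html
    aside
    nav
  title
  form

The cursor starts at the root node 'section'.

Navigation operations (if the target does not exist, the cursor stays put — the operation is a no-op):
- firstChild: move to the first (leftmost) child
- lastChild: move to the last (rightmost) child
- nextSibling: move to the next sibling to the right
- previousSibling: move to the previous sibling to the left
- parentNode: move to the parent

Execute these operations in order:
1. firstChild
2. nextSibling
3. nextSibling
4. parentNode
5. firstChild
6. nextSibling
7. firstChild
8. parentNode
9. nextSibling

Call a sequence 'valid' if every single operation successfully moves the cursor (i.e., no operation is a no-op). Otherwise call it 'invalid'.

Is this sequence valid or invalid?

After 1 (firstChild): span
After 2 (nextSibling): html
After 3 (nextSibling): title
After 4 (parentNode): section
After 5 (firstChild): span
After 6 (nextSibling): html
After 7 (firstChild): aside
After 8 (parentNode): html
After 9 (nextSibling): title

Answer: valid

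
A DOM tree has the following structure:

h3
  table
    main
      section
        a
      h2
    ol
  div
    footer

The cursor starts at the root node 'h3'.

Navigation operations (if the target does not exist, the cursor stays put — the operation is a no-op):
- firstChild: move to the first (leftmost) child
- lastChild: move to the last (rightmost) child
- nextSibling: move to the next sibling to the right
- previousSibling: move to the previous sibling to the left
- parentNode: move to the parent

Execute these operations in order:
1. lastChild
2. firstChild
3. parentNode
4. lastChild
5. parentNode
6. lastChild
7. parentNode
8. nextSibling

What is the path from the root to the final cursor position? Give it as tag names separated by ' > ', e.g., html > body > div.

Answer: h3 > div

Derivation:
After 1 (lastChild): div
After 2 (firstChild): footer
After 3 (parentNode): div
After 4 (lastChild): footer
After 5 (parentNode): div
After 6 (lastChild): footer
After 7 (parentNode): div
After 8 (nextSibling): div (no-op, stayed)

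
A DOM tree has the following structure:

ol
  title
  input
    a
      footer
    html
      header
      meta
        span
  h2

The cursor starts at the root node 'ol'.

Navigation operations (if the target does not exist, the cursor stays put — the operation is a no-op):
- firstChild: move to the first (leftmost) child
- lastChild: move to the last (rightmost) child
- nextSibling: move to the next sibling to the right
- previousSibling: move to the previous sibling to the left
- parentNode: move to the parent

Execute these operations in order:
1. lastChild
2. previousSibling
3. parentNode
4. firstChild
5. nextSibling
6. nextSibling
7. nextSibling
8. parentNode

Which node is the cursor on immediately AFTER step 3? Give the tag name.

Answer: ol

Derivation:
After 1 (lastChild): h2
After 2 (previousSibling): input
After 3 (parentNode): ol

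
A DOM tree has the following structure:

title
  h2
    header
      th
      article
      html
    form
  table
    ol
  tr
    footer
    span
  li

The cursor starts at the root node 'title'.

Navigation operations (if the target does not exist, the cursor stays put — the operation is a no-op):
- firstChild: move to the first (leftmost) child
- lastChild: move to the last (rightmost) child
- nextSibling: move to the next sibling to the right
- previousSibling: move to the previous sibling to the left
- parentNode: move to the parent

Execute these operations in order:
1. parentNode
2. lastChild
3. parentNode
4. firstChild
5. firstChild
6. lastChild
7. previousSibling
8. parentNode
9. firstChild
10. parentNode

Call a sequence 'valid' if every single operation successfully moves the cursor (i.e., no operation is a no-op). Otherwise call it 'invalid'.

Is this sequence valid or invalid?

After 1 (parentNode): title (no-op, stayed)
After 2 (lastChild): li
After 3 (parentNode): title
After 4 (firstChild): h2
After 5 (firstChild): header
After 6 (lastChild): html
After 7 (previousSibling): article
After 8 (parentNode): header
After 9 (firstChild): th
After 10 (parentNode): header

Answer: invalid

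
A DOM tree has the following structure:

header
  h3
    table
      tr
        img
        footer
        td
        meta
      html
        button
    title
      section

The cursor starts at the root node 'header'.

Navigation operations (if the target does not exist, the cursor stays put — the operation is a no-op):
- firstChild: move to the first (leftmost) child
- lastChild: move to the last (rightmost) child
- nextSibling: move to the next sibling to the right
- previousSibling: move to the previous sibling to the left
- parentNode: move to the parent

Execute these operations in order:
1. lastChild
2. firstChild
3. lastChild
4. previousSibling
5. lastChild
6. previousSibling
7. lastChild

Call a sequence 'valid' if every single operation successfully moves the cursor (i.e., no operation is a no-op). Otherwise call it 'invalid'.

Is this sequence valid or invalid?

Answer: invalid

Derivation:
After 1 (lastChild): h3
After 2 (firstChild): table
After 3 (lastChild): html
After 4 (previousSibling): tr
After 5 (lastChild): meta
After 6 (previousSibling): td
After 7 (lastChild): td (no-op, stayed)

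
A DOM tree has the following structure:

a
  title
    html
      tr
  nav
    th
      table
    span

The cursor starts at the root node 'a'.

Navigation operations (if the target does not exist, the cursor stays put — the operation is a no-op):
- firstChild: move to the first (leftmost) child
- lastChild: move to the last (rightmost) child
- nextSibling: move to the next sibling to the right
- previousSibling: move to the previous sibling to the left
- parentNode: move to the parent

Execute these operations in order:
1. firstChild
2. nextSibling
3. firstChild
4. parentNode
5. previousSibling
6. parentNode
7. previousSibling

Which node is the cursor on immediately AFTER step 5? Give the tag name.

After 1 (firstChild): title
After 2 (nextSibling): nav
After 3 (firstChild): th
After 4 (parentNode): nav
After 5 (previousSibling): title

Answer: title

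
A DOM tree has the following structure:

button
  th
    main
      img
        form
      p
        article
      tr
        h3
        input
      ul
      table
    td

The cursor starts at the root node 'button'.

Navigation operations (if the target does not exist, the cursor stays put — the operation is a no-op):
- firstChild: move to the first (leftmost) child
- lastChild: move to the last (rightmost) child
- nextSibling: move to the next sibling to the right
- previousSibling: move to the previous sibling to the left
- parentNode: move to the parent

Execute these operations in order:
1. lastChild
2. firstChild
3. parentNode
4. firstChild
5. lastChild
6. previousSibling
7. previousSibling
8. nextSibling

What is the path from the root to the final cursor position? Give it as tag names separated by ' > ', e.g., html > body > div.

Answer: button > th > main > ul

Derivation:
After 1 (lastChild): th
After 2 (firstChild): main
After 3 (parentNode): th
After 4 (firstChild): main
After 5 (lastChild): table
After 6 (previousSibling): ul
After 7 (previousSibling): tr
After 8 (nextSibling): ul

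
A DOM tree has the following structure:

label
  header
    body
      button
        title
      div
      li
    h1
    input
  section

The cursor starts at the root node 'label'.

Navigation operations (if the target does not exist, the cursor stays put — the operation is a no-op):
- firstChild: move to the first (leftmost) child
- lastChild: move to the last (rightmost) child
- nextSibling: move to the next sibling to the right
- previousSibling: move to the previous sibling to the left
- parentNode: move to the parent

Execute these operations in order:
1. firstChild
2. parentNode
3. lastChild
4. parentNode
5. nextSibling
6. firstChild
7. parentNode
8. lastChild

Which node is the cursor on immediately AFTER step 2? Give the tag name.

After 1 (firstChild): header
After 2 (parentNode): label

Answer: label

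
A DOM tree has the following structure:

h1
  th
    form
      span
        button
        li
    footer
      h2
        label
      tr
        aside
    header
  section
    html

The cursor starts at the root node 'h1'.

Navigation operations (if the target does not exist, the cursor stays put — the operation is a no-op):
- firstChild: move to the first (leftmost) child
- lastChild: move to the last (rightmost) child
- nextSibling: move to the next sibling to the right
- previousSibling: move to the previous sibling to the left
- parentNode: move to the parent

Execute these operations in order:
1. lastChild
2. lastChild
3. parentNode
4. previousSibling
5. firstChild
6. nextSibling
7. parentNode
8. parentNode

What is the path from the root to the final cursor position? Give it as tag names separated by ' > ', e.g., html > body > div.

Answer: h1

Derivation:
After 1 (lastChild): section
After 2 (lastChild): html
After 3 (parentNode): section
After 4 (previousSibling): th
After 5 (firstChild): form
After 6 (nextSibling): footer
After 7 (parentNode): th
After 8 (parentNode): h1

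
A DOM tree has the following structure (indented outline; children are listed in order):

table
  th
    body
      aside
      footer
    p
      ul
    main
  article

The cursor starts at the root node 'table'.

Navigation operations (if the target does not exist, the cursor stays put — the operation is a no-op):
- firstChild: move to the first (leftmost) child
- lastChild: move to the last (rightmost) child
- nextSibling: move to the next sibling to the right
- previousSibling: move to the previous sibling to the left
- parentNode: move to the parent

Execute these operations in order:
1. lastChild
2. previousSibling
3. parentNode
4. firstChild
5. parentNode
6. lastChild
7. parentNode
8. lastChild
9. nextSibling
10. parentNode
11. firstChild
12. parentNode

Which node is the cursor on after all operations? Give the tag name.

After 1 (lastChild): article
After 2 (previousSibling): th
After 3 (parentNode): table
After 4 (firstChild): th
After 5 (parentNode): table
After 6 (lastChild): article
After 7 (parentNode): table
After 8 (lastChild): article
After 9 (nextSibling): article (no-op, stayed)
After 10 (parentNode): table
After 11 (firstChild): th
After 12 (parentNode): table

Answer: table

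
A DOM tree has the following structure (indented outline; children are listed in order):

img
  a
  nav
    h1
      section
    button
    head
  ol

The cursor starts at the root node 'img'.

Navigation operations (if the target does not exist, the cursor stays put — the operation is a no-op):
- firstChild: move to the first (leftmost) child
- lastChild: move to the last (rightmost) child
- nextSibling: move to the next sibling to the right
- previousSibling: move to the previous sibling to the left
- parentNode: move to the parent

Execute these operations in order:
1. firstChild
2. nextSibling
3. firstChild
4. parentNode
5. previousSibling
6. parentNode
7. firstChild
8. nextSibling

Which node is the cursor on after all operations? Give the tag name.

After 1 (firstChild): a
After 2 (nextSibling): nav
After 3 (firstChild): h1
After 4 (parentNode): nav
After 5 (previousSibling): a
After 6 (parentNode): img
After 7 (firstChild): a
After 8 (nextSibling): nav

Answer: nav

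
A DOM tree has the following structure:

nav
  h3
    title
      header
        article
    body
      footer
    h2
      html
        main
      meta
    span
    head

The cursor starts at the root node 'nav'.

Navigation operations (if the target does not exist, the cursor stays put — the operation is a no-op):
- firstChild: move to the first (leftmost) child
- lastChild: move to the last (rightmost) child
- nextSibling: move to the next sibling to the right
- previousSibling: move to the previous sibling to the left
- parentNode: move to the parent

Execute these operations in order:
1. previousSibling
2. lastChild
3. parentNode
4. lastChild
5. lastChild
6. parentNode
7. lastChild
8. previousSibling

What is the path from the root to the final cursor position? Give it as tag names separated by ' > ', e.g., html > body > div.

Answer: nav > h3 > span

Derivation:
After 1 (previousSibling): nav (no-op, stayed)
After 2 (lastChild): h3
After 3 (parentNode): nav
After 4 (lastChild): h3
After 5 (lastChild): head
After 6 (parentNode): h3
After 7 (lastChild): head
After 8 (previousSibling): span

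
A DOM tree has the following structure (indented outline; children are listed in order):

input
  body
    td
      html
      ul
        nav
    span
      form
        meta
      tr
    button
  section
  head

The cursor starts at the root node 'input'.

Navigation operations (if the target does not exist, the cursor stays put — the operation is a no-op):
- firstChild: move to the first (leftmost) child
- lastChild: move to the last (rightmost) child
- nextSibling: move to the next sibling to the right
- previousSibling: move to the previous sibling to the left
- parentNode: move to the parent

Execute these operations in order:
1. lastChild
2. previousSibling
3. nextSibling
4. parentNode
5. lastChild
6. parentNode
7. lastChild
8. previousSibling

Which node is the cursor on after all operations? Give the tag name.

Answer: section

Derivation:
After 1 (lastChild): head
After 2 (previousSibling): section
After 3 (nextSibling): head
After 4 (parentNode): input
After 5 (lastChild): head
After 6 (parentNode): input
After 7 (lastChild): head
After 8 (previousSibling): section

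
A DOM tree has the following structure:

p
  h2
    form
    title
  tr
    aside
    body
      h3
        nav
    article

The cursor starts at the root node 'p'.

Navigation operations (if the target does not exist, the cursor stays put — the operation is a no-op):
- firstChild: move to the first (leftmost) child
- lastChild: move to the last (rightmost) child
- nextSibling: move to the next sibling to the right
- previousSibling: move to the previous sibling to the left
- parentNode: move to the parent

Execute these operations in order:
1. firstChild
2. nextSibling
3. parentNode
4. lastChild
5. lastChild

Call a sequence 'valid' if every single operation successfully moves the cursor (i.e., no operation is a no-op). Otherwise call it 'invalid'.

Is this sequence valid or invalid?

Answer: valid

Derivation:
After 1 (firstChild): h2
After 2 (nextSibling): tr
After 3 (parentNode): p
After 4 (lastChild): tr
After 5 (lastChild): article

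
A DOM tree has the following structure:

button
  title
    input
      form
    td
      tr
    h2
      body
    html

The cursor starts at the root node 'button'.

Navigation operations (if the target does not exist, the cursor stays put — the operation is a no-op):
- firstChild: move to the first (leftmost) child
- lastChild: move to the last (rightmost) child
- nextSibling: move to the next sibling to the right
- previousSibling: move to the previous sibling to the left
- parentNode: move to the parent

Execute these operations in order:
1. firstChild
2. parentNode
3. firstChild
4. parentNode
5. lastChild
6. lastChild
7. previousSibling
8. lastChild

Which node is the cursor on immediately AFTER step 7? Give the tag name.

Answer: h2

Derivation:
After 1 (firstChild): title
After 2 (parentNode): button
After 3 (firstChild): title
After 4 (parentNode): button
After 5 (lastChild): title
After 6 (lastChild): html
After 7 (previousSibling): h2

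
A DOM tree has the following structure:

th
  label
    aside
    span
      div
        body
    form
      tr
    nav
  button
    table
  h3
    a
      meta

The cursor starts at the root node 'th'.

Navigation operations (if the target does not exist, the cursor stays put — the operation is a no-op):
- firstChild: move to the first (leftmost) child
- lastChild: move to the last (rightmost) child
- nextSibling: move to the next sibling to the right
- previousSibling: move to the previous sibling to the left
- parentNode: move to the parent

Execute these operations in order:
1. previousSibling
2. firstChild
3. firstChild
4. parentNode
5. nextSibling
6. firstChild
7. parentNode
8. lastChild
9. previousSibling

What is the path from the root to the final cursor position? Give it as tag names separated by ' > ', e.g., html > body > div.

After 1 (previousSibling): th (no-op, stayed)
After 2 (firstChild): label
After 3 (firstChild): aside
After 4 (parentNode): label
After 5 (nextSibling): button
After 6 (firstChild): table
After 7 (parentNode): button
After 8 (lastChild): table
After 9 (previousSibling): table (no-op, stayed)

Answer: th > button > table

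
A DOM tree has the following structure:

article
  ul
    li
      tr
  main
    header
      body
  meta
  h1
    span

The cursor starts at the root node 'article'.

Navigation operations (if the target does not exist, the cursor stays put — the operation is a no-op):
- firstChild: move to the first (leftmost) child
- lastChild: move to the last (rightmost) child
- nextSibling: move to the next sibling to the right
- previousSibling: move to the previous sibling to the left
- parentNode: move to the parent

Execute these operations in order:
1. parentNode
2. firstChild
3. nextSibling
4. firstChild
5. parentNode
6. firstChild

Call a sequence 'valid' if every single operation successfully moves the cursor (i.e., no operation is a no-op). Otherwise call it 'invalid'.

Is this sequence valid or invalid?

After 1 (parentNode): article (no-op, stayed)
After 2 (firstChild): ul
After 3 (nextSibling): main
After 4 (firstChild): header
After 5 (parentNode): main
After 6 (firstChild): header

Answer: invalid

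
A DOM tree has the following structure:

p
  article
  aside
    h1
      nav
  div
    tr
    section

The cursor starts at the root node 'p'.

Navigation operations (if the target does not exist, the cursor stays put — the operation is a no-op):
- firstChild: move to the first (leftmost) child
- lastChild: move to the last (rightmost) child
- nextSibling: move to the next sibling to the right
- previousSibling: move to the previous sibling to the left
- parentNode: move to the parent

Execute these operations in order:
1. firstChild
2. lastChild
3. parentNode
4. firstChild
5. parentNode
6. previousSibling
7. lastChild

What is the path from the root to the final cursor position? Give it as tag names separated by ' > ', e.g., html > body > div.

After 1 (firstChild): article
After 2 (lastChild): article (no-op, stayed)
After 3 (parentNode): p
After 4 (firstChild): article
After 5 (parentNode): p
After 6 (previousSibling): p (no-op, stayed)
After 7 (lastChild): div

Answer: p > div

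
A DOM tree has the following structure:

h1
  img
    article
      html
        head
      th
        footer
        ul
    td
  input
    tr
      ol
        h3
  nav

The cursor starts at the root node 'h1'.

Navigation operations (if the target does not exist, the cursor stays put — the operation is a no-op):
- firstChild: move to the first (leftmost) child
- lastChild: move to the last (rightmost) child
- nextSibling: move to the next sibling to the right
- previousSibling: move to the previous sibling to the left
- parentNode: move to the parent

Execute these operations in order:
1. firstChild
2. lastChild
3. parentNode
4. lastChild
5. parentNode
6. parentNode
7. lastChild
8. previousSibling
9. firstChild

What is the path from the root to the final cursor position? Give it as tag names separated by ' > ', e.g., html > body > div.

After 1 (firstChild): img
After 2 (lastChild): td
After 3 (parentNode): img
After 4 (lastChild): td
After 5 (parentNode): img
After 6 (parentNode): h1
After 7 (lastChild): nav
After 8 (previousSibling): input
After 9 (firstChild): tr

Answer: h1 > input > tr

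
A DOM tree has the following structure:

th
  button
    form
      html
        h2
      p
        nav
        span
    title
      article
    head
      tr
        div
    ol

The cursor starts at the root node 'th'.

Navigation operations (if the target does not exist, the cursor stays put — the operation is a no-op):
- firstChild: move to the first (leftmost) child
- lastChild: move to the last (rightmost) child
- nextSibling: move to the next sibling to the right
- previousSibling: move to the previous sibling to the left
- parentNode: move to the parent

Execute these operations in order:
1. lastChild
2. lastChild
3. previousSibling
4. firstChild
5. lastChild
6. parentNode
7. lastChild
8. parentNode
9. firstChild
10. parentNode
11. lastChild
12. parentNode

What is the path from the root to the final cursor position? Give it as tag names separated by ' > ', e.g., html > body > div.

After 1 (lastChild): button
After 2 (lastChild): ol
After 3 (previousSibling): head
After 4 (firstChild): tr
After 5 (lastChild): div
After 6 (parentNode): tr
After 7 (lastChild): div
After 8 (parentNode): tr
After 9 (firstChild): div
After 10 (parentNode): tr
After 11 (lastChild): div
After 12 (parentNode): tr

Answer: th > button > head > tr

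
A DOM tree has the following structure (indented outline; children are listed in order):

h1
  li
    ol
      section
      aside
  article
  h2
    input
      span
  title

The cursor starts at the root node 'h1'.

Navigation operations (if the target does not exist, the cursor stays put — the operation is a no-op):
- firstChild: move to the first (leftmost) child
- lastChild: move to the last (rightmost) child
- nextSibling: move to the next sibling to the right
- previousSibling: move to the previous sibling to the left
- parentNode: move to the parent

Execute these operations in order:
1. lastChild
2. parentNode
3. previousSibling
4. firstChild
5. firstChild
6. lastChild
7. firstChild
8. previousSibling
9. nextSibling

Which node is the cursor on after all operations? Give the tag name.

Answer: aside

Derivation:
After 1 (lastChild): title
After 2 (parentNode): h1
After 3 (previousSibling): h1 (no-op, stayed)
After 4 (firstChild): li
After 5 (firstChild): ol
After 6 (lastChild): aside
After 7 (firstChild): aside (no-op, stayed)
After 8 (previousSibling): section
After 9 (nextSibling): aside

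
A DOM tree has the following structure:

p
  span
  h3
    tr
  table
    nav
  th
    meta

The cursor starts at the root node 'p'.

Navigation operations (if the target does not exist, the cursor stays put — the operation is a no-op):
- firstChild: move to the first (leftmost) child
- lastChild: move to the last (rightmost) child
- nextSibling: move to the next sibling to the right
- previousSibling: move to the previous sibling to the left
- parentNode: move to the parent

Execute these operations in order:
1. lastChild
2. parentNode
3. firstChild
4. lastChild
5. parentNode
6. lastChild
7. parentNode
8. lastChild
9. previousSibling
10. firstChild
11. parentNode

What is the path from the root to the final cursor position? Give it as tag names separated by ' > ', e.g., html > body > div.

After 1 (lastChild): th
After 2 (parentNode): p
After 3 (firstChild): span
After 4 (lastChild): span (no-op, stayed)
After 5 (parentNode): p
After 6 (lastChild): th
After 7 (parentNode): p
After 8 (lastChild): th
After 9 (previousSibling): table
After 10 (firstChild): nav
After 11 (parentNode): table

Answer: p > table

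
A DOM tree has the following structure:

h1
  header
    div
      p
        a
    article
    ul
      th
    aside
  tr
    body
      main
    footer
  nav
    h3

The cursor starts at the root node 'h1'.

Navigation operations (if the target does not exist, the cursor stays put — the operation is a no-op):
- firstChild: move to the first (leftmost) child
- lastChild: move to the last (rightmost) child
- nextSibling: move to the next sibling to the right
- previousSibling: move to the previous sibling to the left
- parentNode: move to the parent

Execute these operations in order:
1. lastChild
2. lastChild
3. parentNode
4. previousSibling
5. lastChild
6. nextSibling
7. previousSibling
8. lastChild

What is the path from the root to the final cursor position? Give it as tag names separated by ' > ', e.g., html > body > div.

After 1 (lastChild): nav
After 2 (lastChild): h3
After 3 (parentNode): nav
After 4 (previousSibling): tr
After 5 (lastChild): footer
After 6 (nextSibling): footer (no-op, stayed)
After 7 (previousSibling): body
After 8 (lastChild): main

Answer: h1 > tr > body > main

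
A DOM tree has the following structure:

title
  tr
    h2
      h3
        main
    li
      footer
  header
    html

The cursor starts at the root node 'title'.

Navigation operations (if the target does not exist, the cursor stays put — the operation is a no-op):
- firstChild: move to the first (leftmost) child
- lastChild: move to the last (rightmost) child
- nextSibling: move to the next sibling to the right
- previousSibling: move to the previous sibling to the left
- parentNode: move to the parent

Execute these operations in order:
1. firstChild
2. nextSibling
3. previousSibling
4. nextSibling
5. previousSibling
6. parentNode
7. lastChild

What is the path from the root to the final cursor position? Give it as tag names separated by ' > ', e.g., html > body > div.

After 1 (firstChild): tr
After 2 (nextSibling): header
After 3 (previousSibling): tr
After 4 (nextSibling): header
After 5 (previousSibling): tr
After 6 (parentNode): title
After 7 (lastChild): header

Answer: title > header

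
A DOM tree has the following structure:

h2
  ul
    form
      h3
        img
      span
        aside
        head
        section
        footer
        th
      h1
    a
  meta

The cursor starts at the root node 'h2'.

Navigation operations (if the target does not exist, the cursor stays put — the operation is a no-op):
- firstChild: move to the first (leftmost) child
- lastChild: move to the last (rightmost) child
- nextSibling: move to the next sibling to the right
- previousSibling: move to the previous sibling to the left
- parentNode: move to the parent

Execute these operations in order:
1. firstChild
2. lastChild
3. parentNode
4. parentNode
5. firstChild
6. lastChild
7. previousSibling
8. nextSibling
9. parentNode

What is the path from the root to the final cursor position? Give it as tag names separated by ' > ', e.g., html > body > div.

Answer: h2 > ul

Derivation:
After 1 (firstChild): ul
After 2 (lastChild): a
After 3 (parentNode): ul
After 4 (parentNode): h2
After 5 (firstChild): ul
After 6 (lastChild): a
After 7 (previousSibling): form
After 8 (nextSibling): a
After 9 (parentNode): ul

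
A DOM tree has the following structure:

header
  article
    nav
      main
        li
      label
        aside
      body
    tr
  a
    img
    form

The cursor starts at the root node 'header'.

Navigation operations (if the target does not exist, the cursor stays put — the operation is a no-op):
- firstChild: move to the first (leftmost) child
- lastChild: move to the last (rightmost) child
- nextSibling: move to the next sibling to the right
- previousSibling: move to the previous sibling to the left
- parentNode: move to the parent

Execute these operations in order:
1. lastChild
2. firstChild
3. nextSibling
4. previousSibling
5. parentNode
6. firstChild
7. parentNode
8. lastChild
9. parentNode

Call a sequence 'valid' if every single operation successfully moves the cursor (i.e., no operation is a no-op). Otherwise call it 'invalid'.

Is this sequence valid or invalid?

Answer: valid

Derivation:
After 1 (lastChild): a
After 2 (firstChild): img
After 3 (nextSibling): form
After 4 (previousSibling): img
After 5 (parentNode): a
After 6 (firstChild): img
After 7 (parentNode): a
After 8 (lastChild): form
After 9 (parentNode): a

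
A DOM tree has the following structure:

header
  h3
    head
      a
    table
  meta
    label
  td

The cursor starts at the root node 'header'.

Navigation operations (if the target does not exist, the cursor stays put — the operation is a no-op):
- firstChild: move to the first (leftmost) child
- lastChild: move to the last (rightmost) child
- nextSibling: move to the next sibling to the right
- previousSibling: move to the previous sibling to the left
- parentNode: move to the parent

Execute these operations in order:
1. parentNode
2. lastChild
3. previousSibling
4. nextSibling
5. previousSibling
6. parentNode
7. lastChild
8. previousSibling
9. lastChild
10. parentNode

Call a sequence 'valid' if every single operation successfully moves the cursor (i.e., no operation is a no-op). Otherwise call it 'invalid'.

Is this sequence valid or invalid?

After 1 (parentNode): header (no-op, stayed)
After 2 (lastChild): td
After 3 (previousSibling): meta
After 4 (nextSibling): td
After 5 (previousSibling): meta
After 6 (parentNode): header
After 7 (lastChild): td
After 8 (previousSibling): meta
After 9 (lastChild): label
After 10 (parentNode): meta

Answer: invalid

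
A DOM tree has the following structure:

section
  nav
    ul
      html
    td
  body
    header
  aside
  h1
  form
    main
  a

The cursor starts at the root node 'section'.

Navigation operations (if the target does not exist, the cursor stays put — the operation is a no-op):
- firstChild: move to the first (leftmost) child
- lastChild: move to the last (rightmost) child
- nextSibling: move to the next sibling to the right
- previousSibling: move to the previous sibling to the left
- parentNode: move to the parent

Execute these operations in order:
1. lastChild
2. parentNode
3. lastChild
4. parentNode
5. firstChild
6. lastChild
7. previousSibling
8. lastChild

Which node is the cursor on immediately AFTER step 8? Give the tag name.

Answer: html

Derivation:
After 1 (lastChild): a
After 2 (parentNode): section
After 3 (lastChild): a
After 4 (parentNode): section
After 5 (firstChild): nav
After 6 (lastChild): td
After 7 (previousSibling): ul
After 8 (lastChild): html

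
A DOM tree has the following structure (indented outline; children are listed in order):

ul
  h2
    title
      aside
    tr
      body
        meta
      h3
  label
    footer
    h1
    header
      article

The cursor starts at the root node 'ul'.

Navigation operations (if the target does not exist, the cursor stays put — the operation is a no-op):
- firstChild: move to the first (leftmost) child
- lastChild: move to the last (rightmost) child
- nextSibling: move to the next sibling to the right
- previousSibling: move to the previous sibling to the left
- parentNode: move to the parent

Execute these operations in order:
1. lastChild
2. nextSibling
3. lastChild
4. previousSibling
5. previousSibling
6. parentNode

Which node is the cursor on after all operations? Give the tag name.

Answer: label

Derivation:
After 1 (lastChild): label
After 2 (nextSibling): label (no-op, stayed)
After 3 (lastChild): header
After 4 (previousSibling): h1
After 5 (previousSibling): footer
After 6 (parentNode): label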